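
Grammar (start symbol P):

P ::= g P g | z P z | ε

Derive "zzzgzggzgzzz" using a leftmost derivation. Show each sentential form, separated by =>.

P=>zPz=>zzPzz=>zzzPzzz=>zzzgPgzzz=>zzzgzPzgzzz=>zzzgzgPgzgzzz=>zzzgzggzgzzz

P => zPz   [P ::= z P z]
zPz => zzPzz   [P ::= z P z]
zzPzz => zzzPzzz   [P ::= z P z]
zzzPzzz => zzzgPgzzz   [P ::= g P g]
zzzgPgzzz => zzzgzPzgzzz   [P ::= z P z]
zzzgzPzgzzz => zzzgzgPgzgzzz   [P ::= g P g]
zzzgzgPgzgzzz => zzzgzggzgzzz   [P ::= ε]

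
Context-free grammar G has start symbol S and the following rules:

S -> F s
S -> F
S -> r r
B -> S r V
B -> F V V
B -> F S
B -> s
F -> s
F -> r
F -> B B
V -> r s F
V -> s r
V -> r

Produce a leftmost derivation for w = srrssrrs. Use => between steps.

S => F   [S -> F]
F => BB   [F -> B B]
BB => FVVB   [B -> F V V]
FVVB => BBVVB   [F -> B B]
BBVVB => FVVBVVB   [B -> F V V]
FVVBVVB => sVVBVVB   [F -> s]
sVVBVVB => srVBVVB   [V -> r]
srVBVVB => srrBVVB   [V -> r]
srrBVVB => srrsVVB   [B -> s]
srrsVVB => srrssrVB   [V -> s r]
srrssrVB => srrssrrB   [V -> r]
srrssrrB => srrssrrs   [B -> s]

S => F => BB => FVVB => BBVVB => FVVBVVB => sVVBVVB => srVBVVB => srrBVVB => srrsVVB => srrssrVB => srrssrrB => srrssrrs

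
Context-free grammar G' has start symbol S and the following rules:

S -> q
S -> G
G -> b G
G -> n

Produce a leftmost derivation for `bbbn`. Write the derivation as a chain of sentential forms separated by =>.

S => G => bG => bbG => bbbG => bbbn

S => G   [S -> G]
G => bG   [G -> b G]
bG => bbG   [G -> b G]
bbG => bbbG   [G -> b G]
bbbG => bbbn   [G -> n]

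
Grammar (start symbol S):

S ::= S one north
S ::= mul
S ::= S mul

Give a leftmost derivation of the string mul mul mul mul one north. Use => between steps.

S => S one north => S mul one north => S mul mul one north => S mul mul mul one north => mul mul mul mul one north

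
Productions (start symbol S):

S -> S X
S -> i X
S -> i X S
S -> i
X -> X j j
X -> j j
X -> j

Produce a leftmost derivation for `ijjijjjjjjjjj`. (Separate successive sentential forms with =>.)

S => SX => iXSX => ijjSX => ijjiXX => ijjiXjjX => ijjijjjX => ijjijjjXjj => ijjijjjXjjjj => ijjijjjjjjjjj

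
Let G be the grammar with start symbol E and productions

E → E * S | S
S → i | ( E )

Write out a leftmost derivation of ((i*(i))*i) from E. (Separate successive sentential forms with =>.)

E => S => (E) => (E*S) => (S*S) => ((E)*S) => ((E*S)*S) => ((S*S)*S) => ((i*S)*S) => ((i*(E))*S) => ((i*(S))*S) => ((i*(i))*S) => ((i*(i))*i)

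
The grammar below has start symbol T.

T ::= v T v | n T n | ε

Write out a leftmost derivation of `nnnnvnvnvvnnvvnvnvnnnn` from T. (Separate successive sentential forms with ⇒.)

T ⇒ nTn   [T ::= n T n]
nTn ⇒ nnTnn   [T ::= n T n]
nnTnn ⇒ nnnTnnn   [T ::= n T n]
nnnTnnn ⇒ nnnnTnnnn   [T ::= n T n]
nnnnTnnnn ⇒ nnnnvTvnnnn   [T ::= v T v]
nnnnvTvnnnn ⇒ nnnnvnTnvnnnn   [T ::= n T n]
nnnnvnTnvnnnn ⇒ nnnnvnvTvnvnnnn   [T ::= v T v]
nnnnvnvTvnvnnnn ⇒ nnnnvnvnTnvnvnnnn   [T ::= n T n]
nnnnvnvnTnvnvnnnn ⇒ nnnnvnvnvTvnvnvnnnn   [T ::= v T v]
nnnnvnvnvTvnvnvnnnn ⇒ nnnnvnvnvvTvvnvnvnnnn   [T ::= v T v]
nnnnvnvnvvTvvnvnvnnnn ⇒ nnnnvnvnvvnTnvvnvnvnnnn   [T ::= n T n]
nnnnvnvnvvnTnvvnvnvnnnn ⇒ nnnnvnvnvvnnvvnvnvnnnn   [T ::= ε]

T⇒nTn⇒nnTnn⇒nnnTnnn⇒nnnnTnnnn⇒nnnnvTvnnnn⇒nnnnvnTnvnnnn⇒nnnnvnvTvnvnnnn⇒nnnnvnvnTnvnvnnnn⇒nnnnvnvnvTvnvnvnnnn⇒nnnnvnvnvvTvvnvnvnnnn⇒nnnnvnvnvvnTnvvnvnvnnnn⇒nnnnvnvnvvnnvvnvnvnnnn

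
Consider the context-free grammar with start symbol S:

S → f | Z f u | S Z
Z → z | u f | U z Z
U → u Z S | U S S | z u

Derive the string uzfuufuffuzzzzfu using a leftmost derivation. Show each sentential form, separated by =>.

S=>Zfu=>UzZfu=>uZSzZfu=>uzSzZfu=>uzSZzZfu=>uzfZzZfu=>uzfUzZzZfu=>uzfuZSzZzZfu=>uzfuufSzZzZfu=>uzfuufZfuzZzZfu=>uzfuufuffuzZzZfu=>uzfuufuffuzzzZfu=>uzfuufuffuzzzzfu

S => Zfu   [S → Z f u]
Zfu => UzZfu   [Z → U z Z]
UzZfu => uZSzZfu   [U → u Z S]
uZSzZfu => uzSzZfu   [Z → z]
uzSzZfu => uzSZzZfu   [S → S Z]
uzSZzZfu => uzfZzZfu   [S → f]
uzfZzZfu => uzfUzZzZfu   [Z → U z Z]
uzfUzZzZfu => uzfuZSzZzZfu   [U → u Z S]
uzfuZSzZzZfu => uzfuufSzZzZfu   [Z → u f]
uzfuufSzZzZfu => uzfuufZfuzZzZfu   [S → Z f u]
uzfuufZfuzZzZfu => uzfuufuffuzZzZfu   [Z → u f]
uzfuufuffuzZzZfu => uzfuufuffuzzzZfu   [Z → z]
uzfuufuffuzzzZfu => uzfuufuffuzzzzfu   [Z → z]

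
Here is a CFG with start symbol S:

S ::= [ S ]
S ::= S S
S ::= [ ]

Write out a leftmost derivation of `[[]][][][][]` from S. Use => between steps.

S => SS   [S ::= S S]
SS => SSS   [S ::= S S]
SSS => SSSS   [S ::= S S]
SSSS => SSSSS   [S ::= S S]
SSSSS => [S]SSSS   [S ::= [ S ]]
[S]SSSS => [[]]SSSS   [S ::= [ ]]
[[]]SSSS => [[]][]SSS   [S ::= [ ]]
[[]][]SSS => [[]][][]SS   [S ::= [ ]]
[[]][][]SS => [[]][][][]S   [S ::= [ ]]
[[]][][][]S => [[]][][][][]   [S ::= [ ]]

S => SS => SSS => SSSS => SSSSS => [S]SSSS => [[]]SSSS => [[]][]SSS => [[]][][]SS => [[]][][][]S => [[]][][][][]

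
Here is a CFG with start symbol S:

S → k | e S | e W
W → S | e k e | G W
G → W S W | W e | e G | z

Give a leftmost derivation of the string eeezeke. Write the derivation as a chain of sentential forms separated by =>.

S => eW => eS => eeW => eeS => eeeW => eeeGW => eeezW => eeezeke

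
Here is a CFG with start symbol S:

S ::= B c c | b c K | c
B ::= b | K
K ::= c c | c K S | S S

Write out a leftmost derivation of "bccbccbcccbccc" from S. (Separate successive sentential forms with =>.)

S => bcK => bccKS => bccSSS => bccBccSS => bccbccSS => bccbccbcKS => bccbccbcccS => bccbccbcccbcK => bccbccbcccbccc

S => bcK   [S ::= b c K]
bcK => bccKS   [K ::= c K S]
bccKS => bccSSS   [K ::= S S]
bccSSS => bccBccSS   [S ::= B c c]
bccBccSS => bccbccSS   [B ::= b]
bccbccSS => bccbccbcKS   [S ::= b c K]
bccbccbcKS => bccbccbcccS   [K ::= c c]
bccbccbcccS => bccbccbcccbcK   [S ::= b c K]
bccbccbcccbcK => bccbccbcccbccc   [K ::= c c]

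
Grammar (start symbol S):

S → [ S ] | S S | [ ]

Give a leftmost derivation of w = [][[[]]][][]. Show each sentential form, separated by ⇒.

S ⇒ SS   [S → S S]
SS ⇒ SSS   [S → S S]
SSS ⇒ SSSS   [S → S S]
SSSS ⇒ []SSS   [S → [ ]]
[]SSS ⇒ [][S]SS   [S → [ S ]]
[][S]SS ⇒ [][[S]]SS   [S → [ S ]]
[][[S]]SS ⇒ [][[[]]]SS   [S → [ ]]
[][[[]]]SS ⇒ [][[[]]][]S   [S → [ ]]
[][[[]]][]S ⇒ [][[[]]][][]   [S → [ ]]

S ⇒ SS ⇒ SSS ⇒ SSSS ⇒ []SSS ⇒ [][S]SS ⇒ [][[S]]SS ⇒ [][[[]]]SS ⇒ [][[[]]][]S ⇒ [][[[]]][][]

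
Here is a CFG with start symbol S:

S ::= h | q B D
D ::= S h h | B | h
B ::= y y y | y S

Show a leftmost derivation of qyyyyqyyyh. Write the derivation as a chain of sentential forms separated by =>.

S=>qBD=>qyyyD=>qyyyB=>qyyyyS=>qyyyyqBD=>qyyyyqyyyD=>qyyyyqyyyh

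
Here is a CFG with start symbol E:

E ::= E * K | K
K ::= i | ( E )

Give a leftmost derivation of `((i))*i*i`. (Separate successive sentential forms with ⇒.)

E ⇒ E*K ⇒ E*K*K ⇒ K*K*K ⇒ (E)*K*K ⇒ (K)*K*K ⇒ ((E))*K*K ⇒ ((K))*K*K ⇒ ((i))*K*K ⇒ ((i))*i*K ⇒ ((i))*i*i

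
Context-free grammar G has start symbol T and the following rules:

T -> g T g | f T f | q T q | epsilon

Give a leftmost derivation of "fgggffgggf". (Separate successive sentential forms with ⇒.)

T⇒fTf⇒fgTgf⇒fggTggf⇒fgggTgggf⇒fgggfTfgggf⇒fgggffgggf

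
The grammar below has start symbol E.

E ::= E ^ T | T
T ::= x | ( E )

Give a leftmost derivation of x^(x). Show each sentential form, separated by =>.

E => E^T => T^T => x^T => x^(E) => x^(T) => x^(x)

E => E^T   [E ::= E ^ T]
E^T => T^T   [E ::= T]
T^T => x^T   [T ::= x]
x^T => x^(E)   [T ::= ( E )]
x^(E) => x^(T)   [E ::= T]
x^(T) => x^(x)   [T ::= x]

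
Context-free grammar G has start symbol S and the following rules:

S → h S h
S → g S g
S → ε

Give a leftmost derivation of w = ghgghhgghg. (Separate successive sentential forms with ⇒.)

S ⇒ gSg   [S → g S g]
gSg ⇒ ghShg   [S → h S h]
ghShg ⇒ ghgSghg   [S → g S g]
ghgSghg ⇒ ghggSgghg   [S → g S g]
ghggSgghg ⇒ ghgghShgghg   [S → h S h]
ghgghShgghg ⇒ ghgghhgghg   [S → ε]

S ⇒ gSg ⇒ ghShg ⇒ ghgSghg ⇒ ghggSgghg ⇒ ghgghShgghg ⇒ ghgghhgghg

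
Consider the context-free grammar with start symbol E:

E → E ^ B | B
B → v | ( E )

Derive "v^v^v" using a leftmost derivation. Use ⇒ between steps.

E ⇒ E^B   [E → E ^ B]
E^B ⇒ E^B^B   [E → E ^ B]
E^B^B ⇒ B^B^B   [E → B]
B^B^B ⇒ v^B^B   [B → v]
v^B^B ⇒ v^v^B   [B → v]
v^v^B ⇒ v^v^v   [B → v]

E ⇒ E^B ⇒ E^B^B ⇒ B^B^B ⇒ v^B^B ⇒ v^v^B ⇒ v^v^v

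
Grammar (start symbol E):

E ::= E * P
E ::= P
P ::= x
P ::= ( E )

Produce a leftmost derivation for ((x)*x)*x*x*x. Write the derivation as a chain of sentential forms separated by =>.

E => E*P   [E ::= E * P]
E*P => E*P*P   [E ::= E * P]
E*P*P => E*P*P*P   [E ::= E * P]
E*P*P*P => P*P*P*P   [E ::= P]
P*P*P*P => (E)*P*P*P   [P ::= ( E )]
(E)*P*P*P => (E*P)*P*P*P   [E ::= E * P]
(E*P)*P*P*P => (P*P)*P*P*P   [E ::= P]
(P*P)*P*P*P => ((E)*P)*P*P*P   [P ::= ( E )]
((E)*P)*P*P*P => ((P)*P)*P*P*P   [E ::= P]
((P)*P)*P*P*P => ((x)*P)*P*P*P   [P ::= x]
((x)*P)*P*P*P => ((x)*x)*P*P*P   [P ::= x]
((x)*x)*P*P*P => ((x)*x)*x*P*P   [P ::= x]
((x)*x)*x*P*P => ((x)*x)*x*x*P   [P ::= x]
((x)*x)*x*x*P => ((x)*x)*x*x*x   [P ::= x]

E=>E*P=>E*P*P=>E*P*P*P=>P*P*P*P=>(E)*P*P*P=>(E*P)*P*P*P=>(P*P)*P*P*P=>((E)*P)*P*P*P=>((P)*P)*P*P*P=>((x)*P)*P*P*P=>((x)*x)*P*P*P=>((x)*x)*x*P*P=>((x)*x)*x*x*P=>((x)*x)*x*x*x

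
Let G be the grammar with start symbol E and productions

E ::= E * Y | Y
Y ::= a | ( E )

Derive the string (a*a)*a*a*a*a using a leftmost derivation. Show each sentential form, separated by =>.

E=>E*Y=>E*Y*Y=>E*Y*Y*Y=>E*Y*Y*Y*Y=>Y*Y*Y*Y*Y=>(E)*Y*Y*Y*Y=>(E*Y)*Y*Y*Y*Y=>(Y*Y)*Y*Y*Y*Y=>(a*Y)*Y*Y*Y*Y=>(a*a)*Y*Y*Y*Y=>(a*a)*a*Y*Y*Y=>(a*a)*a*a*Y*Y=>(a*a)*a*a*a*Y=>(a*a)*a*a*a*a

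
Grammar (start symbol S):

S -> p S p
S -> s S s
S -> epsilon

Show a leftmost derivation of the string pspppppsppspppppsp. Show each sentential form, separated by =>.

S => pSp => psSsp => pspSpsp => psppSppsp => pspppSpppsp => psppppSppppsp => pspppppSpppppsp => pspppppsSspppppsp => pspppppspSpspppppsp => pspppppsppspppppsp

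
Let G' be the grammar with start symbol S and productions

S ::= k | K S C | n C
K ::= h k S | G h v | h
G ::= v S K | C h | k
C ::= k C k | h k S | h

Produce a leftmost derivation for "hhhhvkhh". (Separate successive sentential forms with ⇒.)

S ⇒ KSC ⇒ hSC ⇒ hKSCC ⇒ hGhvSCC ⇒ hChhvSCC ⇒ hhhhvSCC ⇒ hhhhvkCC ⇒ hhhhvkhC ⇒ hhhhvkhh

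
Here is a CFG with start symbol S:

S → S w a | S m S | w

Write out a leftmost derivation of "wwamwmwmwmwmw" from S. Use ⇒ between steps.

S⇒SmS⇒SmSmS⇒SmSmSmS⇒SmSmSmSmS⇒SmSmSmSmSmS⇒SwamSmSmSmSmS⇒wwamSmSmSmSmS⇒wwamwmSmSmSmS⇒wwamwmwmSmSmS⇒wwamwmwmwmSmS⇒wwamwmwmwmwmS⇒wwamwmwmwmwmw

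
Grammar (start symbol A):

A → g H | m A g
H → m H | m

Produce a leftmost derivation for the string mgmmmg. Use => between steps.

A => mAg => mgHg => mgmHg => mgmmHg => mgmmmg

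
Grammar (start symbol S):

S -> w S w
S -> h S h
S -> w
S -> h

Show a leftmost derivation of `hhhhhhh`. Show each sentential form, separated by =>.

S => hSh => hhShh => hhhShhh => hhhhhhh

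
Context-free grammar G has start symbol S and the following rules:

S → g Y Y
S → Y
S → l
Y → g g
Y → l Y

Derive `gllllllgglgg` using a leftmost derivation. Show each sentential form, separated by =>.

S => gYY   [S → g Y Y]
gYY => glYY   [Y → l Y]
glYY => gllYY   [Y → l Y]
gllYY => glllYY   [Y → l Y]
glllYY => gllllYY   [Y → l Y]
gllllYY => glllllYY   [Y → l Y]
glllllYY => gllllllYY   [Y → l Y]
gllllllYY => gllllllggY   [Y → g g]
gllllllggY => gllllllgglY   [Y → l Y]
gllllllgglY => gllllllgglgg   [Y → g g]

S=>gYY=>glYY=>gllYY=>glllYY=>gllllYY=>glllllYY=>gllllllYY=>gllllllggY=>gllllllgglY=>gllllllgglgg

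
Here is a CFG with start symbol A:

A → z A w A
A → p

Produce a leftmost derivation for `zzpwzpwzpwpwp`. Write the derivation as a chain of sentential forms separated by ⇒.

A ⇒ zAwA ⇒ zzAwAwA ⇒ zzpwAwA ⇒ zzpwzAwAwA ⇒ zzpwzpwAwA ⇒ zzpwzpwzAwAwA ⇒ zzpwzpwzpwAwA ⇒ zzpwzpwzpwpwA ⇒ zzpwzpwzpwpwp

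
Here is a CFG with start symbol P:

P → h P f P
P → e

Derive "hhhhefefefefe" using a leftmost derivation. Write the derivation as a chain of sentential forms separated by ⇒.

P ⇒ hPfP ⇒ hhPfPfP ⇒ hhhPfPfPfP ⇒ hhhhPfPfPfPfP ⇒ hhhhefPfPfPfP ⇒ hhhhefefPfPfP ⇒ hhhhefefefPfP ⇒ hhhhefefefefP ⇒ hhhhefefefefe

P ⇒ hPfP   [P → h P f P]
hPfP ⇒ hhPfPfP   [P → h P f P]
hhPfPfP ⇒ hhhPfPfPfP   [P → h P f P]
hhhPfPfPfP ⇒ hhhhPfPfPfPfP   [P → h P f P]
hhhhPfPfPfPfP ⇒ hhhhefPfPfPfP   [P → e]
hhhhefPfPfPfP ⇒ hhhhefefPfPfP   [P → e]
hhhhefefPfPfP ⇒ hhhhefefefPfP   [P → e]
hhhhefefefPfP ⇒ hhhhefefefefP   [P → e]
hhhhefefefefP ⇒ hhhhefefefefe   [P → e]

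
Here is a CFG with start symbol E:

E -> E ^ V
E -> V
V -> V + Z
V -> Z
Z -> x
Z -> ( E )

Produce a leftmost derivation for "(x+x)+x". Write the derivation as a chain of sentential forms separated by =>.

E => V => V+Z => Z+Z => (E)+Z => (V)+Z => (V+Z)+Z => (Z+Z)+Z => (x+Z)+Z => (x+x)+Z => (x+x)+x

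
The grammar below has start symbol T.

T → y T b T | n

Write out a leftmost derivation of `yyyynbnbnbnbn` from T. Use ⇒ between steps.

T ⇒ yTbT   [T → y T b T]
yTbT ⇒ yyTbTbT   [T → y T b T]
yyTbTbT ⇒ yyyTbTbTbT   [T → y T b T]
yyyTbTbTbT ⇒ yyyyTbTbTbTbT   [T → y T b T]
yyyyTbTbTbTbT ⇒ yyyynbTbTbTbT   [T → n]
yyyynbTbTbTbT ⇒ yyyynbnbTbTbT   [T → n]
yyyynbnbTbTbT ⇒ yyyynbnbnbTbT   [T → n]
yyyynbnbnbTbT ⇒ yyyynbnbnbnbT   [T → n]
yyyynbnbnbnbT ⇒ yyyynbnbnbnbn   [T → n]

T ⇒ yTbT ⇒ yyTbTbT ⇒ yyyTbTbTbT ⇒ yyyyTbTbTbTbT ⇒ yyyynbTbTbTbT ⇒ yyyynbnbTbTbT ⇒ yyyynbnbnbTbT ⇒ yyyynbnbnbnbT ⇒ yyyynbnbnbnbn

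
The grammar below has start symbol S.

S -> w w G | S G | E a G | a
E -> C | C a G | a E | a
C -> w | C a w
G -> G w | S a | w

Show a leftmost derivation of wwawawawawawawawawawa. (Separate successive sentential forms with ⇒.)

S ⇒ wwG ⇒ wwSa ⇒ wwEaGa ⇒ wwaEaGa ⇒ wwaCaGaGa ⇒ wwaCawaGaGa ⇒ wwaCawawaGaGa ⇒ wwaCawawawaGaGa ⇒ wwaCawawawawaGaGa ⇒ wwaCawawawawawaGaGa ⇒ wwaCawawawawawawaGaGa ⇒ wwawawawawawawawaGaGa ⇒ wwawawawawawawawawaGa ⇒ wwawawawawawawawawawa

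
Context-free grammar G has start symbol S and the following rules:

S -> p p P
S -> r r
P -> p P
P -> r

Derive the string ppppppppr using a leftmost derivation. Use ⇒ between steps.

S ⇒ ppP ⇒ pppP ⇒ ppppP ⇒ pppppP ⇒ ppppppP ⇒ pppppppP ⇒ ppppppppP ⇒ ppppppppr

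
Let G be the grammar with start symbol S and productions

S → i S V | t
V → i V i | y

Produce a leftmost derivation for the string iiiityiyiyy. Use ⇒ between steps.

S⇒iSV⇒iiSVV⇒iiiSVVV⇒iiiiSVVVV⇒iiiitVVVV⇒iiiityVVV⇒iiiityiViVV⇒iiiityiyiVV⇒iiiityiyiyV⇒iiiityiyiyy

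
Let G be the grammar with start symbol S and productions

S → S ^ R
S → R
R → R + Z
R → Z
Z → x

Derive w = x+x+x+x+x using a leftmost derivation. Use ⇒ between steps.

S ⇒ R ⇒ R+Z ⇒ R+Z+Z ⇒ R+Z+Z+Z ⇒ R+Z+Z+Z+Z ⇒ Z+Z+Z+Z+Z ⇒ x+Z+Z+Z+Z ⇒ x+x+Z+Z+Z ⇒ x+x+x+Z+Z ⇒ x+x+x+x+Z ⇒ x+x+x+x+x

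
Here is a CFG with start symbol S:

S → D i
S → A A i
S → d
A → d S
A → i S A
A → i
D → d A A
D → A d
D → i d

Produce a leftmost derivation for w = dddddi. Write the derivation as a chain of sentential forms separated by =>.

S => Di   [S → D i]
Di => dAAi   [D → d A A]
dAAi => ddSAi   [A → d S]
ddSAi => dddAi   [S → d]
dddAi => ddddSi   [A → d S]
ddddSi => dddddi   [S → d]

S => Di => dAAi => ddSAi => dddAi => ddddSi => dddddi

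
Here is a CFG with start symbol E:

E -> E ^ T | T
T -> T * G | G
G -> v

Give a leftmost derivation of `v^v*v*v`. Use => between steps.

E => E^T => T^T => G^T => v^T => v^T*G => v^T*G*G => v^G*G*G => v^v*G*G => v^v*v*G => v^v*v*v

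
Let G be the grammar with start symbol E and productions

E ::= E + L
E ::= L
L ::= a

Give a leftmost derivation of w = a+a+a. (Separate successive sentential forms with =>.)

E => E+L => E+L+L => L+L+L => a+L+L => a+a+L => a+a+a

E => E+L   [E ::= E + L]
E+L => E+L+L   [E ::= E + L]
E+L+L => L+L+L   [E ::= L]
L+L+L => a+L+L   [L ::= a]
a+L+L => a+a+L   [L ::= a]
a+a+L => a+a+a   [L ::= a]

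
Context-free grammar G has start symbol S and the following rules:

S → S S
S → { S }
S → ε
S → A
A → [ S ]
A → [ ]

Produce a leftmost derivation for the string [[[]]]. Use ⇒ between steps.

S ⇒ A   [S → A]
A ⇒ [S]   [A → [ S ]]
[S] ⇒ [A]   [S → A]
[A] ⇒ [[S]]   [A → [ S ]]
[[S]] ⇒ [[A]]   [S → A]
[[A]] ⇒ [[[]]]   [A → [ ]]

S ⇒ A ⇒ [S] ⇒ [A] ⇒ [[S]] ⇒ [[A]] ⇒ [[[]]]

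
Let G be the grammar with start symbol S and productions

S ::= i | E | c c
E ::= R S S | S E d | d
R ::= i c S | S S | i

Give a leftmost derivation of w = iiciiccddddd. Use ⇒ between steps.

S ⇒ E ⇒ SEd ⇒ EEd ⇒ SEdEd ⇒ iEdEd ⇒ iSEddEd ⇒ iEEddEd ⇒ iRSSEddEd ⇒ iicSSSEddEd ⇒ iiciSSEddEd ⇒ iiciiSEddEd ⇒ iiciiccEddEd ⇒ iiciiccdddEd ⇒ iiciiccddddd

S ⇒ E   [S ::= E]
E ⇒ SEd   [E ::= S E d]
SEd ⇒ EEd   [S ::= E]
EEd ⇒ SEdEd   [E ::= S E d]
SEdEd ⇒ iEdEd   [S ::= i]
iEdEd ⇒ iSEddEd   [E ::= S E d]
iSEddEd ⇒ iEEddEd   [S ::= E]
iEEddEd ⇒ iRSSEddEd   [E ::= R S S]
iRSSEddEd ⇒ iicSSSEddEd   [R ::= i c S]
iicSSSEddEd ⇒ iiciSSEddEd   [S ::= i]
iiciSSEddEd ⇒ iiciiSEddEd   [S ::= i]
iiciiSEddEd ⇒ iiciiccEddEd   [S ::= c c]
iiciiccEddEd ⇒ iiciiccdddEd   [E ::= d]
iiciiccdddEd ⇒ iiciiccddddd   [E ::= d]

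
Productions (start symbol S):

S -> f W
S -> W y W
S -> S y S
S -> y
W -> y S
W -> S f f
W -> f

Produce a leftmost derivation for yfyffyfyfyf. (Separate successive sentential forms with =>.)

S => SyS   [S -> S y S]
SyS => WyWyS   [S -> W y W]
WyWyS => ySyWyS   [W -> y S]
ySyWyS => yfWyWyS   [S -> f W]
yfWyWyS => yfSffyWyS   [W -> S f f]
yfSffyWyS => yfyffyWyS   [S -> y]
yfyffyWyS => yfyffyfyS   [W -> f]
yfyffyfyS => yfyffyfyWyW   [S -> W y W]
yfyffyfyWyW => yfyffyfyfyW   [W -> f]
yfyffyfyfyW => yfyffyfyfyf   [W -> f]

S => SyS => WyWyS => ySyWyS => yfWyWyS => yfSffyWyS => yfyffyWyS => yfyffyfyS => yfyffyfyWyW => yfyffyfyfyW => yfyffyfyfyf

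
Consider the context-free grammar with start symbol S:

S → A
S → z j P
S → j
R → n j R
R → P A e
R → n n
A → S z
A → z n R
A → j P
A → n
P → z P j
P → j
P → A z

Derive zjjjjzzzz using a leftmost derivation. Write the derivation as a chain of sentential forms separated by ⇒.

S ⇒ zjP ⇒ zjAz ⇒ zjjPz ⇒ zjjAzz ⇒ zjjSzzz ⇒ zjjAzzz ⇒ zjjSzzzz ⇒ zjjAzzzz ⇒ zjjjPzzzz ⇒ zjjjjzzzz

S ⇒ zjP   [S → z j P]
zjP ⇒ zjAz   [P → A z]
zjAz ⇒ zjjPz   [A → j P]
zjjPz ⇒ zjjAzz   [P → A z]
zjjAzz ⇒ zjjSzzz   [A → S z]
zjjSzzz ⇒ zjjAzzz   [S → A]
zjjAzzz ⇒ zjjSzzzz   [A → S z]
zjjSzzzz ⇒ zjjAzzzz   [S → A]
zjjAzzzz ⇒ zjjjPzzzz   [A → j P]
zjjjPzzzz ⇒ zjjjjzzzz   [P → j]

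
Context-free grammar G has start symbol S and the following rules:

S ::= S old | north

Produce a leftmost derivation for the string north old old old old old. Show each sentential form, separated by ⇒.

S ⇒ S old ⇒ S old old ⇒ S old old old ⇒ S old old old old ⇒ S old old old old old ⇒ north old old old old old

S ⇒ S old   [S ::= S old]
S old ⇒ S old old   [S ::= S old]
S old old ⇒ S old old old   [S ::= S old]
S old old old ⇒ S old old old old   [S ::= S old]
S old old old old ⇒ S old old old old old   [S ::= S old]
S old old old old old ⇒ north old old old old old   [S ::= north]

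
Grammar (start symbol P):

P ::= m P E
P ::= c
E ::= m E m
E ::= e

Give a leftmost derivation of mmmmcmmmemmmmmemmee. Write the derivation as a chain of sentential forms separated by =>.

P => mPE   [P ::= m P E]
mPE => mmPEE   [P ::= m P E]
mmPEE => mmmPEEE   [P ::= m P E]
mmmPEEE => mmmmPEEEE   [P ::= m P E]
mmmmPEEEE => mmmmcEEEE   [P ::= c]
mmmmcEEEE => mmmmcmEmEEE   [E ::= m E m]
mmmmcmEmEEE => mmmmcmmEmmEEE   [E ::= m E m]
mmmmcmmEmmEEE => mmmmcmmmEmmmEEE   [E ::= m E m]
mmmmcmmmEmmmEEE => mmmmcmmmemmmEEE   [E ::= e]
mmmmcmmmemmmEEE => mmmmcmmmemmmmEmEE   [E ::= m E m]
mmmmcmmmemmmmEmEE => mmmmcmmmemmmmmEmmEE   [E ::= m E m]
mmmmcmmmemmmmmEmmEE => mmmmcmmmemmmmmemmEE   [E ::= e]
mmmmcmmmemmmmmemmEE => mmmmcmmmemmmmmemmeE   [E ::= e]
mmmmcmmmemmmmmemmeE => mmmmcmmmemmmmmemmee   [E ::= e]

P => mPE => mmPEE => mmmPEEE => mmmmPEEEE => mmmmcEEEE => mmmmcmEmEEE => mmmmcmmEmmEEE => mmmmcmmmEmmmEEE => mmmmcmmmemmmEEE => mmmmcmmmemmmmEmEE => mmmmcmmmemmmmmEmmEE => mmmmcmmmemmmmmemmEE => mmmmcmmmemmmmmemmeE => mmmmcmmmemmmmmemmee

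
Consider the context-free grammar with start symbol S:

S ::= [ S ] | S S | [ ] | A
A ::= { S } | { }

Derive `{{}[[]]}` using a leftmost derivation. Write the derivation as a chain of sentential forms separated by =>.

S => A   [S ::= A]
A => {S}   [A ::= { S }]
{S} => {SS}   [S ::= S S]
{SS} => {AS}   [S ::= A]
{AS} => {{}S}   [A ::= { }]
{{}S} => {{}[S]}   [S ::= [ S ]]
{{}[S]} => {{}[[]]}   [S ::= [ ]]

S=>A=>{S}=>{SS}=>{AS}=>{{}S}=>{{}[S]}=>{{}[[]]}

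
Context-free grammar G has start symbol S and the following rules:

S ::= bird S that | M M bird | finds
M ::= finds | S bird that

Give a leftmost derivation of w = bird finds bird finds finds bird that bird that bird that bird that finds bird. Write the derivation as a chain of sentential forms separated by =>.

S => M M bird => S bird that M bird => bird S that bird that M bird => bird M M bird that bird that M bird => bird finds M bird that bird that M bird => bird finds S bird that bird that bird that M bird => bird finds bird S that bird that bird that bird that M bird => bird finds bird M M bird that bird that bird that bird that M bird => bird finds bird finds M bird that bird that bird that bird that M bird => bird finds bird finds finds bird that bird that bird that bird that M bird => bird finds bird finds finds bird that bird that bird that bird that finds bird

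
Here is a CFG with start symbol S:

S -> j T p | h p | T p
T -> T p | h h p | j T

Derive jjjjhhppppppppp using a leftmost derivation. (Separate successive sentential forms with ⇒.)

S⇒jTp⇒jTpp⇒jTppp⇒jTpppp⇒jjTpppp⇒jjTppppp⇒jjTpppppp⇒jjjTpppppp⇒jjjjTpppppp⇒jjjjTppppppp⇒jjjjTpppppppp⇒jjjjhhppppppppp

S ⇒ jTp   [S -> j T p]
jTp ⇒ jTpp   [T -> T p]
jTpp ⇒ jTppp   [T -> T p]
jTppp ⇒ jTpppp   [T -> T p]
jTpppp ⇒ jjTpppp   [T -> j T]
jjTpppp ⇒ jjTppppp   [T -> T p]
jjTppppp ⇒ jjTpppppp   [T -> T p]
jjTpppppp ⇒ jjjTpppppp   [T -> j T]
jjjTpppppp ⇒ jjjjTpppppp   [T -> j T]
jjjjTpppppp ⇒ jjjjTppppppp   [T -> T p]
jjjjTppppppp ⇒ jjjjTpppppppp   [T -> T p]
jjjjTpppppppp ⇒ jjjjhhppppppppp   [T -> h h p]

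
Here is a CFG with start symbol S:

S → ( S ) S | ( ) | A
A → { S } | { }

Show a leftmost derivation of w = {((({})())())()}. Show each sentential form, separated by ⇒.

S⇒A⇒{S}⇒{(S)S}⇒{((S)S)S}⇒{(((S)S)S)S}⇒{(((A)S)S)S}⇒{((({})S)S)S}⇒{((({})())S)S}⇒{((({})())())S}⇒{((({})())())()}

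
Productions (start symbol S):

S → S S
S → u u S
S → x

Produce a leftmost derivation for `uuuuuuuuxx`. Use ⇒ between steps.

S⇒uuS⇒uuuuS⇒uuuuuuS⇒uuuuuuSS⇒uuuuuuuuSS⇒uuuuuuuuxS⇒uuuuuuuuxx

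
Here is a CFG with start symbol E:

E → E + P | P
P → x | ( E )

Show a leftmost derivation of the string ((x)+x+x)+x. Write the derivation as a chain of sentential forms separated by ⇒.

E ⇒ E+P ⇒ P+P ⇒ (E)+P ⇒ (E+P)+P ⇒ (E+P+P)+P ⇒ (P+P+P)+P ⇒ ((E)+P+P)+P ⇒ ((P)+P+P)+P ⇒ ((x)+P+P)+P ⇒ ((x)+x+P)+P ⇒ ((x)+x+x)+P ⇒ ((x)+x+x)+x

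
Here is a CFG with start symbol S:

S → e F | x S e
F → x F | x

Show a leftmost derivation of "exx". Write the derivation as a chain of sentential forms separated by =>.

S => eF   [S → e F]
eF => exF   [F → x F]
exF => exx   [F → x]

S => eF => exF => exx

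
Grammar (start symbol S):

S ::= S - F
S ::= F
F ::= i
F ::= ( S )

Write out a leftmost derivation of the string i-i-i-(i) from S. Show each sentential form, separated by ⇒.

S ⇒ S-F ⇒ S-F-F ⇒ S-F-F-F ⇒ F-F-F-F ⇒ i-F-F-F ⇒ i-i-F-F ⇒ i-i-i-F ⇒ i-i-i-(S) ⇒ i-i-i-(F) ⇒ i-i-i-(i)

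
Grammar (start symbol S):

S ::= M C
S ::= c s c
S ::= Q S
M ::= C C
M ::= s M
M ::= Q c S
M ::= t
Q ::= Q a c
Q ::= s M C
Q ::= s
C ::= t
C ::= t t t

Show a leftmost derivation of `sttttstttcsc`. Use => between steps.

S=>QS=>sMCS=>stCS=>sttttS=>sttttQS=>sttttsMCS=>sttttsCCCS=>sttttstCCS=>sttttsttCS=>sttttstttS=>sttttstttcsc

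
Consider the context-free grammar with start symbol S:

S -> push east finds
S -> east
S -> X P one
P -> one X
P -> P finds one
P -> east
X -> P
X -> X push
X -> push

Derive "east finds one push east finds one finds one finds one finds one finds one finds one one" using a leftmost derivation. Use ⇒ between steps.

S ⇒ X P one ⇒ X push P one ⇒ P push P one ⇒ P finds one push P one ⇒ east finds one push P one ⇒ east finds one push P finds one one ⇒ east finds one push P finds one finds one one ⇒ east finds one push P finds one finds one finds one one ⇒ east finds one push P finds one finds one finds one finds one one ⇒ east finds one push P finds one finds one finds one finds one finds one one ⇒ east finds one push P finds one finds one finds one finds one finds one finds one one ⇒ east finds one push east finds one finds one finds one finds one finds one finds one one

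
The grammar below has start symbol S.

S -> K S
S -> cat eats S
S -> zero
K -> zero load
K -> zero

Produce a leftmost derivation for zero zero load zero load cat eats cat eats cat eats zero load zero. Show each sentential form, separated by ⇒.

S ⇒ K S   [S -> K S]
K S ⇒ zero S   [K -> zero]
zero S ⇒ zero K S   [S -> K S]
zero K S ⇒ zero zero load S   [K -> zero load]
zero zero load S ⇒ zero zero load K S   [S -> K S]
zero zero load K S ⇒ zero zero load zero load S   [K -> zero load]
zero zero load zero load S ⇒ zero zero load zero load cat eats S   [S -> cat eats S]
zero zero load zero load cat eats S ⇒ zero zero load zero load cat eats cat eats S   [S -> cat eats S]
zero zero load zero load cat eats cat eats S ⇒ zero zero load zero load cat eats cat eats cat eats S   [S -> cat eats S]
zero zero load zero load cat eats cat eats cat eats S ⇒ zero zero load zero load cat eats cat eats cat eats K S   [S -> K S]
zero zero load zero load cat eats cat eats cat eats K S ⇒ zero zero load zero load cat eats cat eats cat eats zero load S   [K -> zero load]
zero zero load zero load cat eats cat eats cat eats zero load S ⇒ zero zero load zero load cat eats cat eats cat eats zero load zero   [S -> zero]

S ⇒ K S ⇒ zero S ⇒ zero K S ⇒ zero zero load S ⇒ zero zero load K S ⇒ zero zero load zero load S ⇒ zero zero load zero load cat eats S ⇒ zero zero load zero load cat eats cat eats S ⇒ zero zero load zero load cat eats cat eats cat eats S ⇒ zero zero load zero load cat eats cat eats cat eats K S ⇒ zero zero load zero load cat eats cat eats cat eats zero load S ⇒ zero zero load zero load cat eats cat eats cat eats zero load zero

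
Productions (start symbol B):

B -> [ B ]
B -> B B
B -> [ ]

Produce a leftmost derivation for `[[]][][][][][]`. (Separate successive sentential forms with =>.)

B => BB => BBB => BBBB => BBBBB => BBBBBB => [B]BBBBB => [[]]BBBBB => [[]][]BBBB => [[]][][]BBB => [[]][][][]BB => [[]][][][][]B => [[]][][][][][]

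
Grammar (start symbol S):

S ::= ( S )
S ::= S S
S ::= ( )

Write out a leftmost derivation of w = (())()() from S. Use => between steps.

S => SS => SSS => (S)SS => (())SS => (())()S => (())()()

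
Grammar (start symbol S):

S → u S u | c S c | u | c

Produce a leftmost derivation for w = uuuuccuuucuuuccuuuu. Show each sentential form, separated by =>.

S => uSu => uuSuu => uuuSuuu => uuuuSuuuu => uuuucScuuuu => uuuuccSccuuuu => uuuuccuSuccuuuu => uuuuccuuSuuccuuuu => uuuuccuuuSuuuccuuuu => uuuuccuuucuuuccuuuu

S => uSu   [S → u S u]
uSu => uuSuu   [S → u S u]
uuSuu => uuuSuuu   [S → u S u]
uuuSuuu => uuuuSuuuu   [S → u S u]
uuuuSuuuu => uuuucScuuuu   [S → c S c]
uuuucScuuuu => uuuuccSccuuuu   [S → c S c]
uuuuccSccuuuu => uuuuccuSuccuuuu   [S → u S u]
uuuuccuSuccuuuu => uuuuccuuSuuccuuuu   [S → u S u]
uuuuccuuSuuccuuuu => uuuuccuuuSuuuccuuuu   [S → u S u]
uuuuccuuuSuuuccuuuu => uuuuccuuucuuuccuuuu   [S → c]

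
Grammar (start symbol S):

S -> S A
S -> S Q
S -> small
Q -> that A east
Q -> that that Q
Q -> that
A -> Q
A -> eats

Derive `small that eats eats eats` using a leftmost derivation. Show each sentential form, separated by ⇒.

S ⇒ S A   [S -> S A]
S A ⇒ S A A   [S -> S A]
S A A ⇒ S A A A   [S -> S A]
S A A A ⇒ S Q A A A   [S -> S Q]
S Q A A A ⇒ small Q A A A   [S -> small]
small Q A A A ⇒ small that A A A   [Q -> that]
small that A A A ⇒ small that eats A A   [A -> eats]
small that eats A A ⇒ small that eats eats A   [A -> eats]
small that eats eats A ⇒ small that eats eats eats   [A -> eats]

S ⇒ S A ⇒ S A A ⇒ S A A A ⇒ S Q A A A ⇒ small Q A A A ⇒ small that A A A ⇒ small that eats A A ⇒ small that eats eats A ⇒ small that eats eats eats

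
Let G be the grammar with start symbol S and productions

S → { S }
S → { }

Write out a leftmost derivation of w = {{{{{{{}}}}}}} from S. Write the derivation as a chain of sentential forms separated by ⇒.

S ⇒ {S}   [S → { S }]
{S} ⇒ {{S}}   [S → { S }]
{{S}} ⇒ {{{S}}}   [S → { S }]
{{{S}}} ⇒ {{{{S}}}}   [S → { S }]
{{{{S}}}} ⇒ {{{{{S}}}}}   [S → { S }]
{{{{{S}}}}} ⇒ {{{{{{S}}}}}}   [S → { S }]
{{{{{{S}}}}}} ⇒ {{{{{{{}}}}}}}   [S → { }]

S⇒{S}⇒{{S}}⇒{{{S}}}⇒{{{{S}}}}⇒{{{{{S}}}}}⇒{{{{{{S}}}}}}⇒{{{{{{{}}}}}}}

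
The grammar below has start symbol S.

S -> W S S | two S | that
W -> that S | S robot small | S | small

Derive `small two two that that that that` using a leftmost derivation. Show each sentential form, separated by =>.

S => W S S => small S S => small two S S => small two W S S S => small two S S S S => small two two S S S S => small two two that S S S => small two two that that S S => small two two that that that S => small two two that that that that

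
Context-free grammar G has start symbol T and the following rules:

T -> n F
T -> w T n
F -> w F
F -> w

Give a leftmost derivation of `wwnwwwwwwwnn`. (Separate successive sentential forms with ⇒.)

T ⇒ wTn ⇒ wwTnn ⇒ wwnFnn ⇒ wwnwFnn ⇒ wwnwwFnn ⇒ wwnwwwFnn ⇒ wwnwwwwFnn ⇒ wwnwwwwwFnn ⇒ wwnwwwwwwFnn ⇒ wwnwwwwwwwnn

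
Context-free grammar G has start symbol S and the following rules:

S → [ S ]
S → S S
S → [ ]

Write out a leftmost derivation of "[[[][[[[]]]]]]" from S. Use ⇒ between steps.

S ⇒ [S] ⇒ [[S]] ⇒ [[SS]] ⇒ [[[]S]] ⇒ [[[][S]]] ⇒ [[[][[S]]]] ⇒ [[[][[[S]]]]] ⇒ [[[][[[[]]]]]]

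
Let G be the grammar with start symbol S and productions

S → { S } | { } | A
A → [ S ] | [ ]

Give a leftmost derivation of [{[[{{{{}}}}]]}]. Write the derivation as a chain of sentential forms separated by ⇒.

S ⇒ A   [S → A]
A ⇒ [S]   [A → [ S ]]
[S] ⇒ [{S}]   [S → { S }]
[{S}] ⇒ [{A}]   [S → A]
[{A}] ⇒ [{[S]}]   [A → [ S ]]
[{[S]}] ⇒ [{[A]}]   [S → A]
[{[A]}] ⇒ [{[[S]]}]   [A → [ S ]]
[{[[S]]}] ⇒ [{[[{S}]]}]   [S → { S }]
[{[[{S}]]}] ⇒ [{[[{{S}}]]}]   [S → { S }]
[{[[{{S}}]]}] ⇒ [{[[{{{S}}}]]}]   [S → { S }]
[{[[{{{S}}}]]}] ⇒ [{[[{{{{}}}}]]}]   [S → { }]

S ⇒ A ⇒ [S] ⇒ [{S}] ⇒ [{A}] ⇒ [{[S]}] ⇒ [{[A]}] ⇒ [{[[S]]}] ⇒ [{[[{S}]]}] ⇒ [{[[{{S}}]]}] ⇒ [{[[{{{S}}}]]}] ⇒ [{[[{{{{}}}}]]}]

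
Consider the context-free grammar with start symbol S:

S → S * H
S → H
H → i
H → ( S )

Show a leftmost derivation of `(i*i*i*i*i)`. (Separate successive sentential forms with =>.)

S=>H=>(S)=>(S*H)=>(S*H*H)=>(S*H*H*H)=>(S*H*H*H*H)=>(H*H*H*H*H)=>(i*H*H*H*H)=>(i*i*H*H*H)=>(i*i*i*H*H)=>(i*i*i*i*H)=>(i*i*i*i*i)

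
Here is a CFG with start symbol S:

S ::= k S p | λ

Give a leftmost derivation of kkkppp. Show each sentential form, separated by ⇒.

S ⇒ kSp ⇒ kkSpp ⇒ kkkSppp ⇒ kkkppp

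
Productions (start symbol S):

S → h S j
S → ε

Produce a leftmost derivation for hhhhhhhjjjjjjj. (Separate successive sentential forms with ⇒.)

S ⇒ hSj ⇒ hhSjj ⇒ hhhSjjj ⇒ hhhhSjjjj ⇒ hhhhhSjjjjj ⇒ hhhhhhSjjjjjj ⇒ hhhhhhhSjjjjjjj ⇒ hhhhhhhjjjjjjj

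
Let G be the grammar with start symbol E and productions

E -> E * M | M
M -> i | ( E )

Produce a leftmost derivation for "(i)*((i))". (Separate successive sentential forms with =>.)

E => E*M => M*M => (E)*M => (M)*M => (i)*M => (i)*(E) => (i)*(M) => (i)*((E)) => (i)*((M)) => (i)*((i))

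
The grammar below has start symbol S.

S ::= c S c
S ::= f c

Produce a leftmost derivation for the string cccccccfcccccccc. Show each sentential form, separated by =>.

S => cSc => ccScc => cccSccc => ccccScccc => cccccSccccc => ccccccScccccc => cccccccSccccccc => cccccccfcccccccc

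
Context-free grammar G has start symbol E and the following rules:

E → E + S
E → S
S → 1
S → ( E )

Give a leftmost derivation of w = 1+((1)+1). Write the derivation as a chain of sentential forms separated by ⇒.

E⇒E+S⇒S+S⇒1+S⇒1+(E)⇒1+(E+S)⇒1+(S+S)⇒1+((E)+S)⇒1+((S)+S)⇒1+((1)+S)⇒1+((1)+1)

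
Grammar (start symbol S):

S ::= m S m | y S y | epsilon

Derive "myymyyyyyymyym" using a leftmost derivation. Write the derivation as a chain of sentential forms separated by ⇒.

S ⇒ mSm ⇒ mySym ⇒ myySyym ⇒ myymSmyym ⇒ myymySymyym ⇒ myymyySyymyym ⇒ myymyyySyyymyym ⇒ myymyyyyyymyym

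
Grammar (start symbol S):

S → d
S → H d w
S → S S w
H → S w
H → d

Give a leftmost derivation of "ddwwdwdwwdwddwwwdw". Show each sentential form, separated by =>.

S => Hdw => Swdw => SSwwdw => HdwSwwdw => SwdwSwwdw => SSwwdwSwwdw => HdwSwwdwSwwdw => SwdwSwwdwSwwdw => HdwwdwSwwdwSwwdw => ddwwdwSwwdwSwwdw => ddwwdwdwwdwSwwdw => ddwwdwdwwdwSSwwwdw => ddwwdwdwwdwdSwwwdw => ddwwdwdwwdwddwwwdw

S => Hdw   [S → H d w]
Hdw => Swdw   [H → S w]
Swdw => SSwwdw   [S → S S w]
SSwwdw => HdwSwwdw   [S → H d w]
HdwSwwdw => SwdwSwwdw   [H → S w]
SwdwSwwdw => SSwwdwSwwdw   [S → S S w]
SSwwdwSwwdw => HdwSwwdwSwwdw   [S → H d w]
HdwSwwdwSwwdw => SwdwSwwdwSwwdw   [H → S w]
SwdwSwwdwSwwdw => HdwwdwSwwdwSwwdw   [S → H d w]
HdwwdwSwwdwSwwdw => ddwwdwSwwdwSwwdw   [H → d]
ddwwdwSwwdwSwwdw => ddwwdwdwwdwSwwdw   [S → d]
ddwwdwdwwdwSwwdw => ddwwdwdwwdwSSwwwdw   [S → S S w]
ddwwdwdwwdwSSwwwdw => ddwwdwdwwdwdSwwwdw   [S → d]
ddwwdwdwwdwdSwwwdw => ddwwdwdwwdwddwwwdw   [S → d]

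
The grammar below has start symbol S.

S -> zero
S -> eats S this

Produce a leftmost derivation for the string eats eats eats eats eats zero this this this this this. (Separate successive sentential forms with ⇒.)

S ⇒ eats S this   [S -> eats S this]
eats S this ⇒ eats eats S this this   [S -> eats S this]
eats eats S this this ⇒ eats eats eats S this this this   [S -> eats S this]
eats eats eats S this this this ⇒ eats eats eats eats S this this this this   [S -> eats S this]
eats eats eats eats S this this this this ⇒ eats eats eats eats eats S this this this this this   [S -> eats S this]
eats eats eats eats eats S this this this this this ⇒ eats eats eats eats eats zero this this this this this   [S -> zero]

S ⇒ eats S this ⇒ eats eats S this this ⇒ eats eats eats S this this this ⇒ eats eats eats eats S this this this this ⇒ eats eats eats eats eats S this this this this this ⇒ eats eats eats eats eats zero this this this this this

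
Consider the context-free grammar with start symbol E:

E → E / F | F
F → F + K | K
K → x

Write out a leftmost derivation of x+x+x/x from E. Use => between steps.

E => E/F => F/F => F+K/F => F+K+K/F => K+K+K/F => x+K+K/F => x+x+K/F => x+x+x/F => x+x+x/K => x+x+x/x

E => E/F   [E → E / F]
E/F => F/F   [E → F]
F/F => F+K/F   [F → F + K]
F+K/F => F+K+K/F   [F → F + K]
F+K+K/F => K+K+K/F   [F → K]
K+K+K/F => x+K+K/F   [K → x]
x+K+K/F => x+x+K/F   [K → x]
x+x+K/F => x+x+x/F   [K → x]
x+x+x/F => x+x+x/K   [F → K]
x+x+x/K => x+x+x/x   [K → x]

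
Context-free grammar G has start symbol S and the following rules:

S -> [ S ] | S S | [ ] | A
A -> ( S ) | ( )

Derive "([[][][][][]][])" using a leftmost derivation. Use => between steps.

S => A => (S) => (SS) => ([S]S) => ([SS]S) => ([SSS]S) => ([SSSS]S) => ([[]SSS]S) => ([[]SSSS]S) => ([[][]SSS]S) => ([[][][]SS]S) => ([[][][][]S]S) => ([[][][][][]]S) => ([[][][][][]][])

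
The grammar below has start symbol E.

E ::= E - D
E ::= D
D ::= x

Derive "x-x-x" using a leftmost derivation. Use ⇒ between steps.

E ⇒ E-D ⇒ E-D-D ⇒ D-D-D ⇒ x-D-D ⇒ x-x-D ⇒ x-x-x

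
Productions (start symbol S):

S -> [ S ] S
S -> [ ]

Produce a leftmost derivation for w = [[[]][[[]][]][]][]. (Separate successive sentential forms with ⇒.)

S⇒[S]S⇒[[S]S]S⇒[[[]]S]S⇒[[[]][S]S]S⇒[[[]][[S]S]S]S⇒[[[]][[[]]S]S]S⇒[[[]][[[]][]]S]S⇒[[[]][[[]][]][]]S⇒[[[]][[[]][]][]][]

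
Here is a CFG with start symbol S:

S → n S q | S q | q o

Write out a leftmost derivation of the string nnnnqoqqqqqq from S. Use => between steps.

S => nSq => nSqq => nnSqqq => nnnSqqqq => nnnSqqqqq => nnnnSqqqqqq => nnnnqoqqqqqq

S => nSq   [S → n S q]
nSq => nSqq   [S → S q]
nSqq => nnSqqq   [S → n S q]
nnSqqq => nnnSqqqq   [S → n S q]
nnnSqqqq => nnnSqqqqq   [S → S q]
nnnSqqqqq => nnnnSqqqqqq   [S → n S q]
nnnnSqqqqqq => nnnnqoqqqqqq   [S → q o]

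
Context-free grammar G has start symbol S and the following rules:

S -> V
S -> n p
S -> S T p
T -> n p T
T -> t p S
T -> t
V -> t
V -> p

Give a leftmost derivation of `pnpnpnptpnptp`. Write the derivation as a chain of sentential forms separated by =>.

S=>STp=>STpTp=>VTpTp=>pTpTp=>pnpTpTp=>pnpnpTpTp=>pnpnpnpTpTp=>pnpnpnptpTp=>pnpnpnptpnpTp=>pnpnpnptpnptp

S => STp   [S -> S T p]
STp => STpTp   [S -> S T p]
STpTp => VTpTp   [S -> V]
VTpTp => pTpTp   [V -> p]
pTpTp => pnpTpTp   [T -> n p T]
pnpTpTp => pnpnpTpTp   [T -> n p T]
pnpnpTpTp => pnpnpnpTpTp   [T -> n p T]
pnpnpnpTpTp => pnpnpnptpTp   [T -> t]
pnpnpnptpTp => pnpnpnptpnpTp   [T -> n p T]
pnpnpnptpnpTp => pnpnpnptpnptp   [T -> t]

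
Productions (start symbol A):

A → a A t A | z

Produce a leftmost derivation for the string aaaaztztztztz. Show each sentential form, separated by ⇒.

A ⇒ aAtA ⇒ aaAtAtA ⇒ aaaAtAtAtA ⇒ aaaaAtAtAtAtA ⇒ aaaaztAtAtAtA ⇒ aaaaztztAtAtA ⇒ aaaaztztztAtA ⇒ aaaaztztztztA ⇒ aaaaztztztztz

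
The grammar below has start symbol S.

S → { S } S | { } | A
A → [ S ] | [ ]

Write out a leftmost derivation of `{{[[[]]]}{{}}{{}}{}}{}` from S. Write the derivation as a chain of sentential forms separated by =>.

S => {S}S   [S → { S } S]
{S}S => {{S}S}S   [S → { S } S]
{{S}S}S => {{A}S}S   [S → A]
{{A}S}S => {{[S]}S}S   [A → [ S ]]
{{[S]}S}S => {{[A]}S}S   [S → A]
{{[A]}S}S => {{[[S]]}S}S   [A → [ S ]]
{{[[S]]}S}S => {{[[A]]}S}S   [S → A]
{{[[A]]}S}S => {{[[[]]]}S}S   [A → [ ]]
{{[[[]]]}S}S => {{[[[]]]}{S}S}S   [S → { S } S]
{{[[[]]]}{S}S}S => {{[[[]]]}{{}}S}S   [S → { }]
{{[[[]]]}{{}}S}S => {{[[[]]]}{{}}{S}S}S   [S → { S } S]
{{[[[]]]}{{}}{S}S}S => {{[[[]]]}{{}}{{}}S}S   [S → { }]
{{[[[]]]}{{}}{{}}S}S => {{[[[]]]}{{}}{{}}{}}S   [S → { }]
{{[[[]]]}{{}}{{}}{}}S => {{[[[]]]}{{}}{{}}{}}{}   [S → { }]

S => {S}S => {{S}S}S => {{A}S}S => {{[S]}S}S => {{[A]}S}S => {{[[S]]}S}S => {{[[A]]}S}S => {{[[[]]]}S}S => {{[[[]]]}{S}S}S => {{[[[]]]}{{}}S}S => {{[[[]]]}{{}}{S}S}S => {{[[[]]]}{{}}{{}}S}S => {{[[[]]]}{{}}{{}}{}}S => {{[[[]]]}{{}}{{}}{}}{}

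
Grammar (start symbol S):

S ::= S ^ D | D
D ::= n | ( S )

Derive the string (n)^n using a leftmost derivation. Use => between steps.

S => S^D   [S ::= S ^ D]
S^D => D^D   [S ::= D]
D^D => (S)^D   [D ::= ( S )]
(S)^D => (D)^D   [S ::= D]
(D)^D => (n)^D   [D ::= n]
(n)^D => (n)^n   [D ::= n]

S => S^D => D^D => (S)^D => (D)^D => (n)^D => (n)^n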